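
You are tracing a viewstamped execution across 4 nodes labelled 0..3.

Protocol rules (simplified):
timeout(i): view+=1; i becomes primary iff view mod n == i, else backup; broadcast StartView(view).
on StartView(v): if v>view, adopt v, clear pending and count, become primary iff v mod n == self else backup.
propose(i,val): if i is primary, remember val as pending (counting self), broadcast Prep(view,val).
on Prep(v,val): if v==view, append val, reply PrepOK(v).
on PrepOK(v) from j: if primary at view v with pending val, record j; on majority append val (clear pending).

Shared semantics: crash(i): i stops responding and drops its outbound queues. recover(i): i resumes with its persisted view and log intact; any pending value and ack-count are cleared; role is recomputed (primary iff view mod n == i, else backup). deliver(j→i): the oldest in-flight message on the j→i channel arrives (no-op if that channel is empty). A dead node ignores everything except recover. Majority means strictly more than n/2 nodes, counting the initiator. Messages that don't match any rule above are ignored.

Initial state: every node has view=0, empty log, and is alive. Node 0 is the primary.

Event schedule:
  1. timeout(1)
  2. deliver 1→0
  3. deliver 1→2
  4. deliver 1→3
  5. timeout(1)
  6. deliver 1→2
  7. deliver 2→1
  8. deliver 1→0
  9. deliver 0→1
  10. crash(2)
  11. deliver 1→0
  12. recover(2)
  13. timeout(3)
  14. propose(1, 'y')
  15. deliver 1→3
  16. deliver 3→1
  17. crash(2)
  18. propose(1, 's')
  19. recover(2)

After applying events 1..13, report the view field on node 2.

[1] timeout(1) → N1(prim v1 [-])
[2] deliver 1→0 → N0(back v1 [-])
[3] deliver 1→2 → N2(back v1 [-])
[4] deliver 1→3 → N3(back v1 [-])
[5] timeout(1) → N1(back v2 [-])
[6] deliver 1→2 → N2(prim v2 [-])
[7] deliver 2→1 → ∅
[8] deliver 1→0 → N0(back v2 [-])
[9] deliver 0→1 → ∅
[10] crash(2) → N2(✗prim v2 [-])
[11] deliver 1→0 → ∅
[12] recover(2) → N2(prim v2 [-])
[13] timeout(3) → N3(back v2 [-])

2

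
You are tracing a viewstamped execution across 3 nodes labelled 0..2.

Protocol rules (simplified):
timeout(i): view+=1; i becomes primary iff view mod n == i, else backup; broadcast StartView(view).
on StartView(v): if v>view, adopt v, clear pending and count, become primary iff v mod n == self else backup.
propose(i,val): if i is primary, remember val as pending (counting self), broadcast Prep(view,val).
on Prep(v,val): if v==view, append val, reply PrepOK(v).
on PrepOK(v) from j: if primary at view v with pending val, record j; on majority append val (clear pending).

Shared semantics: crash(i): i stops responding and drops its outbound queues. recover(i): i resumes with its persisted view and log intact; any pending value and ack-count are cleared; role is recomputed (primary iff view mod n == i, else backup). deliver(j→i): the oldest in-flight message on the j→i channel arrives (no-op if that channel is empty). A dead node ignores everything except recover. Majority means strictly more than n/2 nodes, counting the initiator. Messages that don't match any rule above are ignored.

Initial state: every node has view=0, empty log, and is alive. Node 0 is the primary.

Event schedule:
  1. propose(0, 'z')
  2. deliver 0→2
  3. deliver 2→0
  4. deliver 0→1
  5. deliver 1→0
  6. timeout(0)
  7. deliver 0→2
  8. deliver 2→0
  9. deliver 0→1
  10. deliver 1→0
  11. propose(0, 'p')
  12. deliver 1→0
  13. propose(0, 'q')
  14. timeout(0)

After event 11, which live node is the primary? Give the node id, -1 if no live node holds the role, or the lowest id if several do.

step 1 propose(0,'z'): —
step 2 deliver 0→2: 2={back,v=0,log=z}
step 3 deliver 2→0: 0={prim,v=0,log=z}
step 4 deliver 0→1: 1={back,v=0,log=z}
step 5 deliver 1→0: —
step 6 timeout(0): 0={back,v=1,log=z}
step 7 deliver 0→2: 2={back,v=1,log=z}
step 8 deliver 2→0: —
step 9 deliver 0→1: 1={prim,v=1,log=z}
step 10 deliver 1→0: —
step 11 propose(0,'p'): —

1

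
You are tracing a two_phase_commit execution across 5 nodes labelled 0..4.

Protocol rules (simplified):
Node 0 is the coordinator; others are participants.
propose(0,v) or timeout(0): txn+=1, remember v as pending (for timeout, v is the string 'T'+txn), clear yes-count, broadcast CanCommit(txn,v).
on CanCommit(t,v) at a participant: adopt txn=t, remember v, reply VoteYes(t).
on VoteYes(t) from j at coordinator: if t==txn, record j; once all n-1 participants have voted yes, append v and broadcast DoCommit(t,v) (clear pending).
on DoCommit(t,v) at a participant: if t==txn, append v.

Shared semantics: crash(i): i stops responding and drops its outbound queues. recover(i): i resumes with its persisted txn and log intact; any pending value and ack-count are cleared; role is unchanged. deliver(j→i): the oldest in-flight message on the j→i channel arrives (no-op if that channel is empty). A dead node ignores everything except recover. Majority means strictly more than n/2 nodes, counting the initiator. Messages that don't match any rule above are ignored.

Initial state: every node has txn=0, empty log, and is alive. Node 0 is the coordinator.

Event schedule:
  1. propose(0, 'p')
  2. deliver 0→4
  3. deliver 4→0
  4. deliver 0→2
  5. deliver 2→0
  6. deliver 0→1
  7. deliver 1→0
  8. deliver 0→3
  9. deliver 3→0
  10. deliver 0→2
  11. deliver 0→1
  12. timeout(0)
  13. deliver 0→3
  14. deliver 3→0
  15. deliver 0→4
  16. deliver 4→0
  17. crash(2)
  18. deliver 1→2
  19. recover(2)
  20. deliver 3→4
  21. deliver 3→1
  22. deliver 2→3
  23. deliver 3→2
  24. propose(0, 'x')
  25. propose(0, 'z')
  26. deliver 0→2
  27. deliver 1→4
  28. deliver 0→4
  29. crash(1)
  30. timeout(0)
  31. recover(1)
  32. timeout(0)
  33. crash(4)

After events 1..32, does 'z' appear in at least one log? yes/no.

no

after 1 — propose(0,'p'): n0:coor/t1/[-]
after 2 — deliver 0→4: n4:part/t1/[-]
after 3 — deliver 4→0: ·
after 4 — deliver 0→2: n2:part/t1/[-]
after 5 — deliver 2→0: ·
after 6 — deliver 0→1: n1:part/t1/[-]
after 7 — deliver 1→0: ·
after 8 — deliver 0→3: n3:part/t1/[-]
after 9 — deliver 3→0: n0:coor/t1/[p]
after 10 — deliver 0→2: n2:part/t1/[p]
after 11 — deliver 0→1: n1:part/t1/[p]
after 12 — timeout(0): n0:coor/t2/[p]
after 13 — deliver 0→3: n3:part/t1/[p]
after 14 — deliver 3→0: ·
after 15 — deliver 0→4: n4:part/t1/[p]
after 16 — deliver 4→0: ·
after 17 — crash(2): n2:✗part/t1/[p]
after 18 — deliver 1→2: ·
after 19 — recover(2): n2:part/t1/[p]
after 20 — deliver 3→4: ·
after 21 — deliver 3→1: ·
after 22 — deliver 2→3: ·
after 23 — deliver 3→2: ·
after 24 — propose(0,'x'): n0:coor/t3/[p]
after 25 — propose(0,'z'): n0:coor/t4/[p]
after 26 — deliver 0→2: n2:part/t2/[p]
after 27 — deliver 1→4: ·
after 28 — deliver 0→4: n4:part/t2/[p]
after 29 — crash(1): n1:✗part/t1/[p]
after 30 — timeout(0): n0:coor/t5/[p]
after 31 — recover(1): n1:part/t1/[p]
after 32 — timeout(0): n0:coor/t6/[p]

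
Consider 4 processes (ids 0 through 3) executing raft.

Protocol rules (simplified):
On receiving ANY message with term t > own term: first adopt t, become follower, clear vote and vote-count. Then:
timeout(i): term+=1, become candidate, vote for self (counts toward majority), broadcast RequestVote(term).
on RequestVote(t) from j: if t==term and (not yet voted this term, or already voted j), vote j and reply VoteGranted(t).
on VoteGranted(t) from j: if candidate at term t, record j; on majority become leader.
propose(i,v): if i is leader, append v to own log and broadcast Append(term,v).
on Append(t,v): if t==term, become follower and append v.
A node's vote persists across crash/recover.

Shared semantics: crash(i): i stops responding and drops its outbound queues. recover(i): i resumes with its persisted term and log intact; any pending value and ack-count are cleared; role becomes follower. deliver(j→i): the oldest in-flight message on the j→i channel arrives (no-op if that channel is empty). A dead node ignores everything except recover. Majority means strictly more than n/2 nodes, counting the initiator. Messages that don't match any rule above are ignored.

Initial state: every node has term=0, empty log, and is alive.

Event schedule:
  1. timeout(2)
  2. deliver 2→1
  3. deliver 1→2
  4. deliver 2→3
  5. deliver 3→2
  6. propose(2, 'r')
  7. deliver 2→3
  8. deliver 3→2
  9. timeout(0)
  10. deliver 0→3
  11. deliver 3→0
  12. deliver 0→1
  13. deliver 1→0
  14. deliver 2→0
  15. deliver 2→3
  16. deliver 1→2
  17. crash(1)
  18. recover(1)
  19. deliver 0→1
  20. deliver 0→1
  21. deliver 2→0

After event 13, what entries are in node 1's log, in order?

after 1 — timeout(2): n2:cand/t1/[-]
after 2 — deliver 2→1: n1:foll/t1/[-]
after 3 — deliver 1→2: ·
after 4 — deliver 2→3: n3:foll/t1/[-]
after 5 — deliver 3→2: n2:lead/t1/[-]
after 6 — propose(2,'r'): n2:lead/t1/[r]
after 7 — deliver 2→3: n3:foll/t1/[r]
after 8 — deliver 3→2: ·
after 9 — timeout(0): n0:cand/t1/[-]
after 10 — deliver 0→3: ·
after 11 — deliver 3→0: ·
after 12 — deliver 0→1: ·
after 13 — deliver 1→0: ·

empty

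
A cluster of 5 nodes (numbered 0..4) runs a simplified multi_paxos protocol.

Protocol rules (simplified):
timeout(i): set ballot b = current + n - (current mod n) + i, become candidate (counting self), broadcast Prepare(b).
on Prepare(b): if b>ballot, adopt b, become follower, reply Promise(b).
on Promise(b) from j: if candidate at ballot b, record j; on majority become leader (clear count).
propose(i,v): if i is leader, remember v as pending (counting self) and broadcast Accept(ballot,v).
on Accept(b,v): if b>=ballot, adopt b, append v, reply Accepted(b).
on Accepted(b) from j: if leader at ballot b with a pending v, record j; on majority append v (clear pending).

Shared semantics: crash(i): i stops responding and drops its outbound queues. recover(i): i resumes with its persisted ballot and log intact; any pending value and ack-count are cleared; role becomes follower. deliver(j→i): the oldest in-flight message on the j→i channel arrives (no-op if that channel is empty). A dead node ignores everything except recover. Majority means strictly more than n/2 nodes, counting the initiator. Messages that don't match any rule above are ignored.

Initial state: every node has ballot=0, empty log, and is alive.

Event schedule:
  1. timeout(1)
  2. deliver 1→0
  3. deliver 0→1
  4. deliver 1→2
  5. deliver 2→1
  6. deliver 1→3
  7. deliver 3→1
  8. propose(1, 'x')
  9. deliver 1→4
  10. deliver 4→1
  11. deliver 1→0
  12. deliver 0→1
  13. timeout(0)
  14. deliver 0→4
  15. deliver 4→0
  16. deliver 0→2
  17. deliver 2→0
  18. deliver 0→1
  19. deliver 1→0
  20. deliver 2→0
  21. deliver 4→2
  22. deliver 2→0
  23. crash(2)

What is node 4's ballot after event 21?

e1 timeout(1): 1[cand,b=6,-]
e2 deliver 1→0: 0[foll,b=6,-]
e3 deliver 0→1: ·
e4 deliver 1→2: 2[foll,b=6,-]
e5 deliver 2→1: 1[lead,b=6,-]
e6 deliver 1→3: 3[foll,b=6,-]
e7 deliver 3→1: ·
e8 propose(1,'x'): ·
e9 deliver 1→4: 4[foll,b=6,-]
e10 deliver 4→1: ·
e11 deliver 1→0: 0[foll,b=6,x]
e12 deliver 0→1: ·
e13 timeout(0): 0[cand,b=10,x]
e14 deliver 0→4: 4[foll,b=10,-]
e15 deliver 4→0: ·
e16 deliver 0→2: 2[foll,b=10,-]
e17 deliver 2→0: 0[lead,b=10,x]
e18 deliver 0→1: 1[foll,b=10,-]
e19 deliver 1→0: ·
e20 deliver 2→0: ·
e21 deliver 4→2: ·

10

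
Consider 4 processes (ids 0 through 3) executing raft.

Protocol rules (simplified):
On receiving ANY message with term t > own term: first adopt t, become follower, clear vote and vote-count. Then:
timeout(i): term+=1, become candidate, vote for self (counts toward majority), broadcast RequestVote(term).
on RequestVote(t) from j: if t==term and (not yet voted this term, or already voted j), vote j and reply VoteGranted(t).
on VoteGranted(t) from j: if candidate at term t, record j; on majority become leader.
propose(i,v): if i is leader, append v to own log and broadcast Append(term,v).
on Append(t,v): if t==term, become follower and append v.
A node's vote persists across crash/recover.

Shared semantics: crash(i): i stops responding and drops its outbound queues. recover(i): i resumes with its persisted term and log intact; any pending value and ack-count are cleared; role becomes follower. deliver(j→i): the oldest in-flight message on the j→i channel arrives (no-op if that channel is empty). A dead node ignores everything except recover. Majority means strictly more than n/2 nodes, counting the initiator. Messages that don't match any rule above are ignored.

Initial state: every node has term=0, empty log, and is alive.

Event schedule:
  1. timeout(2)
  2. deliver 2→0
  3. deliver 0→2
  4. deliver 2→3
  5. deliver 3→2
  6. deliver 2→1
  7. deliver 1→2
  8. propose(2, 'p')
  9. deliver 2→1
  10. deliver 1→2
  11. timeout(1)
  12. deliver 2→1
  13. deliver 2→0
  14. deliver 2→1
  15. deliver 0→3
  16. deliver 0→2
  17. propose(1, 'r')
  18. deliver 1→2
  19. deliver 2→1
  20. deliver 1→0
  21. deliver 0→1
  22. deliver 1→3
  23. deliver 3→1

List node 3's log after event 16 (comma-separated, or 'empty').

after 1 — timeout(2): n2:cand/t1/[-]
after 2 — deliver 2→0: n0:foll/t1/[-]
after 3 — deliver 0→2: ·
after 4 — deliver 2→3: n3:foll/t1/[-]
after 5 — deliver 3→2: n2:lead/t1/[-]
after 6 — deliver 2→1: n1:foll/t1/[-]
after 7 — deliver 1→2: ·
after 8 — propose(2,'p'): n2:lead/t1/[p]
after 9 — deliver 2→1: n1:foll/t1/[p]
after 10 — deliver 1→2: ·
after 11 — timeout(1): n1:cand/t2/[p]
after 12 — deliver 2→1: ·
after 13 — deliver 2→0: n0:foll/t1/[p]
after 14 — deliver 2→1: ·
after 15 — deliver 0→3: ·
after 16 — deliver 0→2: ·

empty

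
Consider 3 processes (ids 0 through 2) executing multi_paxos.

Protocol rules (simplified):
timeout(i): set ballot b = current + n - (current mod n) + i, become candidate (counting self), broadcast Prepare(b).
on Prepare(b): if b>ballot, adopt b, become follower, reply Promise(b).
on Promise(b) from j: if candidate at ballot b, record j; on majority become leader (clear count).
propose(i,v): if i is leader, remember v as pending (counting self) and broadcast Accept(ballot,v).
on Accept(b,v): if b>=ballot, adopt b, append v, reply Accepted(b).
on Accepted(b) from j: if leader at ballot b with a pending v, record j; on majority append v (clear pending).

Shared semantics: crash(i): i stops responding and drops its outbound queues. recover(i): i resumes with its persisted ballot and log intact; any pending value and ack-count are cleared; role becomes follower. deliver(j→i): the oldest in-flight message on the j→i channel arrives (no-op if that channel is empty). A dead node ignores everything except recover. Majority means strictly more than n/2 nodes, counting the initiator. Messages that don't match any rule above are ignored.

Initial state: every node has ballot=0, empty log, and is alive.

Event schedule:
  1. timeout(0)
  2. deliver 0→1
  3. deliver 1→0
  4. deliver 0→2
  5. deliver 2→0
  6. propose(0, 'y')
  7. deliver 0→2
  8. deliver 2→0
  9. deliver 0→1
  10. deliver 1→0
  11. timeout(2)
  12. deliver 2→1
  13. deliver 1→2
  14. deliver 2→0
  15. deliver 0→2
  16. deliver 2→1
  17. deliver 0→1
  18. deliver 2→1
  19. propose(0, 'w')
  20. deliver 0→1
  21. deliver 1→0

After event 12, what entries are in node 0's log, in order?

y

e1 timeout(0): 0[cand,b=3,-]
e2 deliver 0→1: 1[foll,b=3,-]
e3 deliver 1→0: 0[lead,b=3,-]
e4 deliver 0→2: 2[foll,b=3,-]
e5 deliver 2→0: ·
e6 propose(0,'y'): ·
e7 deliver 0→2: 2[foll,b=3,y]
e8 deliver 2→0: 0[lead,b=3,y]
e9 deliver 0→1: 1[foll,b=3,y]
e10 deliver 1→0: ·
e11 timeout(2): 2[cand,b=8,y]
e12 deliver 2→1: 1[foll,b=8,y]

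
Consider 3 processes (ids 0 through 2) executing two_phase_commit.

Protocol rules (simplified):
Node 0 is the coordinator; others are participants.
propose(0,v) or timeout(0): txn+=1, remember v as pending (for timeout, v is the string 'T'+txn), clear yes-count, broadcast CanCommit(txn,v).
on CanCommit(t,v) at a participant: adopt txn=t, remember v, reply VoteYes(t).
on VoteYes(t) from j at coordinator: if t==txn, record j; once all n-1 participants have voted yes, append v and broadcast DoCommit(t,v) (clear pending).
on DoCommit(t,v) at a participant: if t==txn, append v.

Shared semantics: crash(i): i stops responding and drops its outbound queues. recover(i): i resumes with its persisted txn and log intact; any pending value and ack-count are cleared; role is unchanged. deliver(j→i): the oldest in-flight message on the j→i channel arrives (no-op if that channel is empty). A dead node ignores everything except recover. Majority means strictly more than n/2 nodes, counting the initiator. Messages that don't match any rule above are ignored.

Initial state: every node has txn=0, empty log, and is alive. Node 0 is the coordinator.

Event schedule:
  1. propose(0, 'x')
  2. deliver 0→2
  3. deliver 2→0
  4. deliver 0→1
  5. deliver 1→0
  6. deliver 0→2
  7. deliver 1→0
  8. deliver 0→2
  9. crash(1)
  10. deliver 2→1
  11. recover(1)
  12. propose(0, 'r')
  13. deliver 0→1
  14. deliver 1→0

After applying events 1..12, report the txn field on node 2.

after 1 — propose(0,'x'): n0:coor/t1/[-]
after 2 — deliver 0→2: n2:part/t1/[-]
after 3 — deliver 2→0: ·
after 4 — deliver 0→1: n1:part/t1/[-]
after 5 — deliver 1→0: n0:coor/t1/[x]
after 6 — deliver 0→2: n2:part/t1/[x]
after 7 — deliver 1→0: ·
after 8 — deliver 0→2: ·
after 9 — crash(1): n1:✗part/t1/[-]
after 10 — deliver 2→1: ·
after 11 — recover(1): n1:part/t1/[-]
after 12 — propose(0,'r'): n0:coor/t2/[x]

1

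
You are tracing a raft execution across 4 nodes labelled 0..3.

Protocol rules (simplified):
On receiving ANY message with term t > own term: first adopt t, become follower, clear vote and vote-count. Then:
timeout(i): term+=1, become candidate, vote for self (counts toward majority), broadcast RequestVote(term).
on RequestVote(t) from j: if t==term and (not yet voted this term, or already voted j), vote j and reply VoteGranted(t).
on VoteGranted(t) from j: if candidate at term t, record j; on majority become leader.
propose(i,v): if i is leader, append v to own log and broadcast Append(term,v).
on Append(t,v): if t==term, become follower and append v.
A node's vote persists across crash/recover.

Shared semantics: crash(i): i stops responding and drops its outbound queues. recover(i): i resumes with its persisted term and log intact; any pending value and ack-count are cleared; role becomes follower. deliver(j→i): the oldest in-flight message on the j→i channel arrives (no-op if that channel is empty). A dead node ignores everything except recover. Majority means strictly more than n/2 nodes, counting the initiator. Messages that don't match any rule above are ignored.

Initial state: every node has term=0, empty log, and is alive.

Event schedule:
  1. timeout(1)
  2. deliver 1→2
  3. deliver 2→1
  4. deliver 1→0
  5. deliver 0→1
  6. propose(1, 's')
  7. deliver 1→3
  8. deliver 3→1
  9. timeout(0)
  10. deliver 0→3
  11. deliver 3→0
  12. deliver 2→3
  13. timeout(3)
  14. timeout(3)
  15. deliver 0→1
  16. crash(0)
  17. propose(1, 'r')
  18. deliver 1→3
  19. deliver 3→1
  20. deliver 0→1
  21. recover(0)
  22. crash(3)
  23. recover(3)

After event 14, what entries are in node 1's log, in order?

s

[1] timeout(1) → N1(cand t1 [-])
[2] deliver 1→2 → N2(foll t1 [-])
[3] deliver 2→1 → ∅
[4] deliver 1→0 → N0(foll t1 [-])
[5] deliver 0→1 → N1(lead t1 [-])
[6] propose(1,'s') → N1(lead t1 [s])
[7] deliver 1→3 → N3(foll t1 [-])
[8] deliver 3→1 → ∅
[9] timeout(0) → N0(cand t2 [-])
[10] deliver 0→3 → N3(foll t2 [-])
[11] deliver 3→0 → ∅
[12] deliver 2→3 → ∅
[13] timeout(3) → N3(cand t3 [-])
[14] timeout(3) → N3(cand t4 [-])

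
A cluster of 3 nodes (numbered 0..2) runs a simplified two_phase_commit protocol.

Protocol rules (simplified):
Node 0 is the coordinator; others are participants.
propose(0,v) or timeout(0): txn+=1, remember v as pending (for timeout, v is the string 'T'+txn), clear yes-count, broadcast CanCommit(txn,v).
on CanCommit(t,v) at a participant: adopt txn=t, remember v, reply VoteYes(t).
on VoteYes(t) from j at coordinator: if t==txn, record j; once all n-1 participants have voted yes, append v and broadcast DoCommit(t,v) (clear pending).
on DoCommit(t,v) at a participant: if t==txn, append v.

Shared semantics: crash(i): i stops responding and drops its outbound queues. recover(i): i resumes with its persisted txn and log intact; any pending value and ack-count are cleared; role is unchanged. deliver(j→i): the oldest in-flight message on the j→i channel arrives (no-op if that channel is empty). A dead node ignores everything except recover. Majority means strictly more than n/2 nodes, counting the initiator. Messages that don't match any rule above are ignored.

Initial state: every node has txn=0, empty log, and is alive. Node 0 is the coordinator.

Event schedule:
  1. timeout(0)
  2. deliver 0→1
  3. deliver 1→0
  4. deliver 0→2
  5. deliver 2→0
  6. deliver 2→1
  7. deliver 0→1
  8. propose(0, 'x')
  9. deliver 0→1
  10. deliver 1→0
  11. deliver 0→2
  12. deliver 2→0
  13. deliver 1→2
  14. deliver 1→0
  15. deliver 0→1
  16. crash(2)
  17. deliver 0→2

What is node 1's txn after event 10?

2

step 1 timeout(0): 0={coor,t=1,log=-}
step 2 deliver 0→1: 1={part,t=1,log=-}
step 3 deliver 1→0: —
step 4 deliver 0→2: 2={part,t=1,log=-}
step 5 deliver 2→0: 0={coor,t=1,log=T1}
step 6 deliver 2→1: —
step 7 deliver 0→1: 1={part,t=1,log=T1}
step 8 propose(0,'x'): 0={coor,t=2,log=T1}
step 9 deliver 0→1: 1={part,t=2,log=T1}
step 10 deliver 1→0: —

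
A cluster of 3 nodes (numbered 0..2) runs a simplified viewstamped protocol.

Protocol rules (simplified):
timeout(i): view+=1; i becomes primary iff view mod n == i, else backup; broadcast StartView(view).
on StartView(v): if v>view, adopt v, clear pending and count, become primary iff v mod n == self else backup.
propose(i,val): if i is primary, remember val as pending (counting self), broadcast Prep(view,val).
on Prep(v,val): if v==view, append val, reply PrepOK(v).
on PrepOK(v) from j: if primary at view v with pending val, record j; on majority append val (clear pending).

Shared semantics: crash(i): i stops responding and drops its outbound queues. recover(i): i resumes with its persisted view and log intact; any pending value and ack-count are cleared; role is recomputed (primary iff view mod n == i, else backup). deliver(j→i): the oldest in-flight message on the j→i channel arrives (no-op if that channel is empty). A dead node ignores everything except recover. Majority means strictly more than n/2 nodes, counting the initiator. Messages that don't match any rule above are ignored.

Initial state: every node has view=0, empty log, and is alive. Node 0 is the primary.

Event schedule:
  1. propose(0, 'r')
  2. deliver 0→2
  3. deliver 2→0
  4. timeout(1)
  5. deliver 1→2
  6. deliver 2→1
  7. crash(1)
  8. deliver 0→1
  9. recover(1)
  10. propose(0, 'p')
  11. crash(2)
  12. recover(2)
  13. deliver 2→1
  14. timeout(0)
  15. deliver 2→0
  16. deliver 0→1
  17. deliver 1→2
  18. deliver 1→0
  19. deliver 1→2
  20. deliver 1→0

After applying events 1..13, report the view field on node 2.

[1] propose(0,'r') → ∅
[2] deliver 0→2 → N2(back v0 [r])
[3] deliver 2→0 → N0(prim v0 [r])
[4] timeout(1) → N1(prim v1 [-])
[5] deliver 1→2 → N2(back v1 [r])
[6] deliver 2→1 → ∅
[7] crash(1) → N1(✗prim v1 [-])
[8] deliver 0→1 → ∅
[9] recover(1) → N1(prim v1 [-])
[10] propose(0,'p') → ∅
[11] crash(2) → N2(✗back v1 [r])
[12] recover(2) → N2(back v1 [r])
[13] deliver 2→1 → ∅

1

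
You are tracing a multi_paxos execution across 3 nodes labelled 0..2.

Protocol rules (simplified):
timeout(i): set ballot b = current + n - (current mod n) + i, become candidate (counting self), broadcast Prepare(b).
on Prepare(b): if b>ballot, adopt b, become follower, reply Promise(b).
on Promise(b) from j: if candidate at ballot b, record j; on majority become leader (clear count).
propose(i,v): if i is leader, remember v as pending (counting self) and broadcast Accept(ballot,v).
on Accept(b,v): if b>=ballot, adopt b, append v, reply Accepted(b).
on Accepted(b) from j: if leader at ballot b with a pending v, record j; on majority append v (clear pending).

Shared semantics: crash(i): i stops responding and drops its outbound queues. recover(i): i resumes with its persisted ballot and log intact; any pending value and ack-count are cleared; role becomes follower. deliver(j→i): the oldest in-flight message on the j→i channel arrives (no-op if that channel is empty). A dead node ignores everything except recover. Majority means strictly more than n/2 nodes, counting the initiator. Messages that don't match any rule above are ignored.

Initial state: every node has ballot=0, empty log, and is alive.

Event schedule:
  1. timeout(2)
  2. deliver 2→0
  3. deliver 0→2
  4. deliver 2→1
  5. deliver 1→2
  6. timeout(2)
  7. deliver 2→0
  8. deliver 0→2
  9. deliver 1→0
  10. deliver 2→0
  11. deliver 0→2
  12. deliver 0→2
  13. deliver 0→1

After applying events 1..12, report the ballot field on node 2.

8

[1] timeout(2) → N2(cand b5 [-])
[2] deliver 2→0 → N0(foll b5 [-])
[3] deliver 0→2 → N2(lead b5 [-])
[4] deliver 2→1 → N1(foll b5 [-])
[5] deliver 1→2 → ∅
[6] timeout(2) → N2(cand b8 [-])
[7] deliver 2→0 → N0(foll b8 [-])
[8] deliver 0→2 → N2(lead b8 [-])
[9] deliver 1→0 → ∅
[10] deliver 2→0 → ∅
[11] deliver 0→2 → ∅
[12] deliver 0→2 → ∅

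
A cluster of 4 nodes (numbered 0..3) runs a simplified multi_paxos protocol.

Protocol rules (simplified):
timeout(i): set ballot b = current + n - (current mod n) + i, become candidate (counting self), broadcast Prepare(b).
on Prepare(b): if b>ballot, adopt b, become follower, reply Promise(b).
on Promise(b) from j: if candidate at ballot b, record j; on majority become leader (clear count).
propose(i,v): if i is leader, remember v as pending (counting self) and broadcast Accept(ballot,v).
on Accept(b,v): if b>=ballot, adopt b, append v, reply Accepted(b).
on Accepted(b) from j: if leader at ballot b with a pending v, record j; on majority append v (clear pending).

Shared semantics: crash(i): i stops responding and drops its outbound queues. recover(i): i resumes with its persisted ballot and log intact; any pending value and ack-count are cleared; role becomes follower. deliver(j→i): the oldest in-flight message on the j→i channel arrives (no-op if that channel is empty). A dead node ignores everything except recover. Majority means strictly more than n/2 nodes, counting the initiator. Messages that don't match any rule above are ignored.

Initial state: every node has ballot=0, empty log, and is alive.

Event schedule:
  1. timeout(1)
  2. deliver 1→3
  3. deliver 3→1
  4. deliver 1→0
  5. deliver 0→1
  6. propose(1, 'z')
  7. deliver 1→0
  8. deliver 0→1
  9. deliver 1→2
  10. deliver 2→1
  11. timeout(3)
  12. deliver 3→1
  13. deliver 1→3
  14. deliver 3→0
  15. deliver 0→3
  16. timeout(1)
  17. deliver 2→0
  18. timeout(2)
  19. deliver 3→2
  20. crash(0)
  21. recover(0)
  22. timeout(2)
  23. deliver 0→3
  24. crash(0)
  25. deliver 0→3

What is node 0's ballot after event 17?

after 1 — timeout(1): n1:cand/b5/[-]
after 2 — deliver 1→3: n3:foll/b5/[-]
after 3 — deliver 3→1: ·
after 4 — deliver 1→0: n0:foll/b5/[-]
after 5 — deliver 0→1: n1:lead/b5/[-]
after 6 — propose(1,'z'): ·
after 7 — deliver 1→0: n0:foll/b5/[z]
after 8 — deliver 0→1: ·
after 9 — deliver 1→2: n2:foll/b5/[-]
after 10 — deliver 2→1: ·
after 11 — timeout(3): n3:cand/b11/[-]
after 12 — deliver 3→1: n1:foll/b11/[-]
after 13 — deliver 1→3: ·
after 14 — deliver 3→0: n0:foll/b11/[z]
after 15 — deliver 0→3: ·
after 16 — timeout(1): n1:cand/b13/[-]
after 17 — deliver 2→0: ·

11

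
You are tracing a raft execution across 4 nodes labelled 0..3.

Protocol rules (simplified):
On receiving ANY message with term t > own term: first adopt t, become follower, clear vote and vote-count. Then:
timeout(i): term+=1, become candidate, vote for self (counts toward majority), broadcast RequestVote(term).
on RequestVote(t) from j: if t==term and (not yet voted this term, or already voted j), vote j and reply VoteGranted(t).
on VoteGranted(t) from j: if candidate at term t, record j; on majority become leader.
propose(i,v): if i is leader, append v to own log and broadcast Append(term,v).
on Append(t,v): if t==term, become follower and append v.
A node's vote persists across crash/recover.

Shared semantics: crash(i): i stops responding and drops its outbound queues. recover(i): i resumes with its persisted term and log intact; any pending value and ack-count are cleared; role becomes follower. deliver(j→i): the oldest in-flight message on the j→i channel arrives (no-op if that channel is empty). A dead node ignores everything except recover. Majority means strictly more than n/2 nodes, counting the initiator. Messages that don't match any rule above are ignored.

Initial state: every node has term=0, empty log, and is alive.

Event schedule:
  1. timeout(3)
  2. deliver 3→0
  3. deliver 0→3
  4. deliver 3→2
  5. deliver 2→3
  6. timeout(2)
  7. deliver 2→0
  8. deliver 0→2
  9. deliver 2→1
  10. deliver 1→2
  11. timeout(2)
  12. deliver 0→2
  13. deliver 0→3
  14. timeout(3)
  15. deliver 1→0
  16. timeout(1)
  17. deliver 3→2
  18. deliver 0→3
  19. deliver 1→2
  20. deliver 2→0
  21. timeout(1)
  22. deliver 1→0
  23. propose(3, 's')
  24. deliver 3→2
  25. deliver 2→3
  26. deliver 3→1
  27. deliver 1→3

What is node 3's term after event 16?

1. timeout(3):  <3:cand t1 ->
2. deliver 3→0:  <0:foll t1 ->
3. deliver 0→3:  nop
4. deliver 3→2:  <2:foll t1 ->
5. deliver 2→3:  <3:lead t1 ->
6. timeout(2):  <2:cand t2 ->
7. deliver 2→0:  <0:foll t2 ->
8. deliver 0→2:  nop
9. deliver 2→1:  <1:foll t2 ->
10. deliver 1→2:  <2:lead t2 ->
11. timeout(2):  <2:cand t3 ->
12. deliver 0→2:  nop
13. deliver 0→3:  nop
14. timeout(3):  <3:cand t2 ->
15. deliver 1→0:  nop
16. timeout(1):  <1:cand t3 ->

2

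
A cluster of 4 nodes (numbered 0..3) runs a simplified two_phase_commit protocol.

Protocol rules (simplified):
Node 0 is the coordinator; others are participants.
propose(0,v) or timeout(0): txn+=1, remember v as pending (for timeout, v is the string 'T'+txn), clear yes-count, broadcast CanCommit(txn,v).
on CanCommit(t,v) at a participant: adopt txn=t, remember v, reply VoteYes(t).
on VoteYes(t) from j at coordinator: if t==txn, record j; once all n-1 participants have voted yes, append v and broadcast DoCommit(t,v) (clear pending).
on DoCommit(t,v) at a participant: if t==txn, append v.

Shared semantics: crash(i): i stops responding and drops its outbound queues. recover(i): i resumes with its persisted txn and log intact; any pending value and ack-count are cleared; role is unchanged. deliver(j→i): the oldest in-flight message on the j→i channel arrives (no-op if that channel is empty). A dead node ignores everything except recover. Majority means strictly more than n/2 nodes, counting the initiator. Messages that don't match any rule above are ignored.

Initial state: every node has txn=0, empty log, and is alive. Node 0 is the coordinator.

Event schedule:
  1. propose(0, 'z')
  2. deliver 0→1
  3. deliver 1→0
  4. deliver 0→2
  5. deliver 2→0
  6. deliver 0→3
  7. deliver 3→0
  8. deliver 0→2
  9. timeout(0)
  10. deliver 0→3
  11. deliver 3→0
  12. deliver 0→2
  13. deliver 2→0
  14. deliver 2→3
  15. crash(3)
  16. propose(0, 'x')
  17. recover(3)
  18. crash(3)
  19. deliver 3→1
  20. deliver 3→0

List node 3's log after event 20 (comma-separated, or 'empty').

z

e1 propose(0,'z'): 0[coor,t=1,-]
e2 deliver 0→1: 1[part,t=1,-]
e3 deliver 1→0: ·
e4 deliver 0→2: 2[part,t=1,-]
e5 deliver 2→0: ·
e6 deliver 0→3: 3[part,t=1,-]
e7 deliver 3→0: 0[coor,t=1,z]
e8 deliver 0→2: 2[part,t=1,z]
e9 timeout(0): 0[coor,t=2,z]
e10 deliver 0→3: 3[part,t=1,z]
e11 deliver 3→0: ·
e12 deliver 0→2: 2[part,t=2,z]
e13 deliver 2→0: ·
e14 deliver 2→3: ·
e15 crash(3): 3[✗part,t=1,z]
e16 propose(0,'x'): 0[coor,t=3,z]
e17 recover(3): 3[part,t=1,z]
e18 crash(3): 3[✗part,t=1,z]
e19 deliver 3→1: ·
e20 deliver 3→0: ·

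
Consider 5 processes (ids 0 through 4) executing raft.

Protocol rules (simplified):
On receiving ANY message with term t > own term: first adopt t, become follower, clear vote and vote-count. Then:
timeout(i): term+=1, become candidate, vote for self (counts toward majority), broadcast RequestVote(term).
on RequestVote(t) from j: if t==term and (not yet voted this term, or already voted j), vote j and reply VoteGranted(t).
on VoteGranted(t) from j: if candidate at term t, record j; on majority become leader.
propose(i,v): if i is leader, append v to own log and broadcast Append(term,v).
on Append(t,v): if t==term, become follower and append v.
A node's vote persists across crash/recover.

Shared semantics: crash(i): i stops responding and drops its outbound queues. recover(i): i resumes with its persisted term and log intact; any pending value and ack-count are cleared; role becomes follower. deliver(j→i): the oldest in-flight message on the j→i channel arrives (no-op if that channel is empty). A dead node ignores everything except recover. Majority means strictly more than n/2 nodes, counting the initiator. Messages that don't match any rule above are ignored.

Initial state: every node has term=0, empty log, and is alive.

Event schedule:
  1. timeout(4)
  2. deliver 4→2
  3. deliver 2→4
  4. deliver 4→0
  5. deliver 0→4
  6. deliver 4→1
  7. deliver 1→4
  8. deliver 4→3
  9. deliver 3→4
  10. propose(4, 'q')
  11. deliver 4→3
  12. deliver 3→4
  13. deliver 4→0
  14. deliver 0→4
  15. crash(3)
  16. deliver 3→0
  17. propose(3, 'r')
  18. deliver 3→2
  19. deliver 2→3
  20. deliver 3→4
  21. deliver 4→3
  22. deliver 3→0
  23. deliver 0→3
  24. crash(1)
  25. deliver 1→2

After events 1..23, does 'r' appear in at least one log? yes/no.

step 1 timeout(4): 4={cand,t=1,log=-}
step 2 deliver 4→2: 2={foll,t=1,log=-}
step 3 deliver 2→4: —
step 4 deliver 4→0: 0={foll,t=1,log=-}
step 5 deliver 0→4: 4={lead,t=1,log=-}
step 6 deliver 4→1: 1={foll,t=1,log=-}
step 7 deliver 1→4: —
step 8 deliver 4→3: 3={foll,t=1,log=-}
step 9 deliver 3→4: —
step 10 propose(4,'q'): 4={lead,t=1,log=q}
step 11 deliver 4→3: 3={foll,t=1,log=q}
step 12 deliver 3→4: —
step 13 deliver 4→0: 0={foll,t=1,log=q}
step 14 deliver 0→4: —
step 15 crash(3): 3={✗foll,t=1,log=q}
step 16 deliver 3→0: —
step 17 propose(3,'r'): —
step 18 deliver 3→2: —
step 19 deliver 2→3: —
step 20 deliver 3→4: —
step 21 deliver 4→3: —
step 22 deliver 3→0: —
step 23 deliver 0→3: —

no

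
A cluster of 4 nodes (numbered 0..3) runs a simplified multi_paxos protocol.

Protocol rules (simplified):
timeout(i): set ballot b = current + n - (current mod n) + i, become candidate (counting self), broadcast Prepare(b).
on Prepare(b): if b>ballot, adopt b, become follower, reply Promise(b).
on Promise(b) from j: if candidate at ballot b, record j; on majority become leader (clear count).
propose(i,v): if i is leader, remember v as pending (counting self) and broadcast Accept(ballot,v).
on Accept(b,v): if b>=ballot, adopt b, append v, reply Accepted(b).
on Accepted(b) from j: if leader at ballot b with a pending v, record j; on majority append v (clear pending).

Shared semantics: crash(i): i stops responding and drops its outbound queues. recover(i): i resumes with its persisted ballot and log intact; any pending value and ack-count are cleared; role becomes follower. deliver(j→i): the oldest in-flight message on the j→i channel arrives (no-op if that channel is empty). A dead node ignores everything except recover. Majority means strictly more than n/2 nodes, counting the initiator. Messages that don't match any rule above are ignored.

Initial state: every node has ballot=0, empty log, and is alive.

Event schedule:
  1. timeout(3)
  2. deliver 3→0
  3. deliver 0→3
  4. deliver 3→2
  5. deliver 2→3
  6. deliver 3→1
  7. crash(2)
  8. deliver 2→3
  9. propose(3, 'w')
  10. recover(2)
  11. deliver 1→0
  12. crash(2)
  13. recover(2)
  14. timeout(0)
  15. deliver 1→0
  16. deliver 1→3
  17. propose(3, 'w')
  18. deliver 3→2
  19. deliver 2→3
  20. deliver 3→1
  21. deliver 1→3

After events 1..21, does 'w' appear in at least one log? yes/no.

[1] timeout(3) → N3(cand b7 [-])
[2] deliver 3→0 → N0(foll b7 [-])
[3] deliver 0→3 → ∅
[4] deliver 3→2 → N2(foll b7 [-])
[5] deliver 2→3 → N3(lead b7 [-])
[6] deliver 3→1 → N1(foll b7 [-])
[7] crash(2) → N2(✗foll b7 [-])
[8] deliver 2→3 → ∅
[9] propose(3,'w') → ∅
[10] recover(2) → N2(foll b7 [-])
[11] deliver 1→0 → ∅
[12] crash(2) → N2(✗foll b7 [-])
[13] recover(2) → N2(foll b7 [-])
[14] timeout(0) → N0(cand b8 [-])
[15] deliver 1→0 → ∅
[16] deliver 1→3 → ∅
[17] propose(3,'w') → ∅
[18] deliver 3→2 → N2(foll b7 [w])
[19] deliver 2→3 → ∅
[20] deliver 3→1 → N1(foll b7 [w])
[21] deliver 1→3 → N3(lead b7 [w])

yes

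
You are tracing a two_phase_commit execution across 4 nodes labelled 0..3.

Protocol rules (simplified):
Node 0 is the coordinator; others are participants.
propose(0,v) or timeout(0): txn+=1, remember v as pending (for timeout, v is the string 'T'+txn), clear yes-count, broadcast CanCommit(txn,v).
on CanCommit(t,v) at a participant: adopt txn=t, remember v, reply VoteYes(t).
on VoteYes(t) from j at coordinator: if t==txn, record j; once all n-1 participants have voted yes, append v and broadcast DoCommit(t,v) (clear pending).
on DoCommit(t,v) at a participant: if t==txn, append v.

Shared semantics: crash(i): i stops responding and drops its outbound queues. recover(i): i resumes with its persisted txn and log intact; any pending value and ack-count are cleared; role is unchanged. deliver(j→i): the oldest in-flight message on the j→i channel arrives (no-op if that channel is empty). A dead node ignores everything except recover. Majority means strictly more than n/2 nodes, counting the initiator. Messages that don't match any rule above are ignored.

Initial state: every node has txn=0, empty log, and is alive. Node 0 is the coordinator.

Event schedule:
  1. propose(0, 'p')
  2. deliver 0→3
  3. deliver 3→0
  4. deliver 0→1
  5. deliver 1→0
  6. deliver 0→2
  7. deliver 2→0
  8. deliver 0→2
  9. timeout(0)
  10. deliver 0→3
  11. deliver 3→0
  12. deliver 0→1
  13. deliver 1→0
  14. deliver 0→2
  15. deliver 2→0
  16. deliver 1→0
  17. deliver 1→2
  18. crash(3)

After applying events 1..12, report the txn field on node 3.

e1 propose(0,'p'): 0[coor,t=1,-]
e2 deliver 0→3: 3[part,t=1,-]
e3 deliver 3→0: ·
e4 deliver 0→1: 1[part,t=1,-]
e5 deliver 1→0: ·
e6 deliver 0→2: 2[part,t=1,-]
e7 deliver 2→0: 0[coor,t=1,p]
e8 deliver 0→2: 2[part,t=1,p]
e9 timeout(0): 0[coor,t=2,p]
e10 deliver 0→3: 3[part,t=1,p]
e11 deliver 3→0: ·
e12 deliver 0→1: 1[part,t=1,p]

1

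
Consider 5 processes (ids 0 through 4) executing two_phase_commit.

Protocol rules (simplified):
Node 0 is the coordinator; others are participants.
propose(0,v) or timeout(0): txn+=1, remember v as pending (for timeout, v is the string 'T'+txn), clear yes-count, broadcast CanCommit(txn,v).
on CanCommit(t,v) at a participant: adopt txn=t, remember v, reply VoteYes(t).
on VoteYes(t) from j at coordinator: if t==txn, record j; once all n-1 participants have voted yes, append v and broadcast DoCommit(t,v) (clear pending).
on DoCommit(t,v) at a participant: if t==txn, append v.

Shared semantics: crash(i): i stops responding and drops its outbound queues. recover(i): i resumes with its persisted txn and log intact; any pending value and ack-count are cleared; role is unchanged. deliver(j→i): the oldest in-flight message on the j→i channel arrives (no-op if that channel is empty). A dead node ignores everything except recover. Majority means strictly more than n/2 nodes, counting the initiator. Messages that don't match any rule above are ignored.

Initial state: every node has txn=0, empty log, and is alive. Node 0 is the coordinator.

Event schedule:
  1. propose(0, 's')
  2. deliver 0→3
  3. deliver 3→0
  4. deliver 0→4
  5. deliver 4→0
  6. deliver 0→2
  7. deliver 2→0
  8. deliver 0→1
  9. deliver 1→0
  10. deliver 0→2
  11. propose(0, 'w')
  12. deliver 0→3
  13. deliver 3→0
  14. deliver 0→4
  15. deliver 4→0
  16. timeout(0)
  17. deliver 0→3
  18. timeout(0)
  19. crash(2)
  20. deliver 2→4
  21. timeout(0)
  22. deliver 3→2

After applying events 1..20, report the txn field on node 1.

after 1 — propose(0,'s'): n0:coor/t1/[-]
after 2 — deliver 0→3: n3:part/t1/[-]
after 3 — deliver 3→0: ·
after 4 — deliver 0→4: n4:part/t1/[-]
after 5 — deliver 4→0: ·
after 6 — deliver 0→2: n2:part/t1/[-]
after 7 — deliver 2→0: ·
after 8 — deliver 0→1: n1:part/t1/[-]
after 9 — deliver 1→0: n0:coor/t1/[s]
after 10 — deliver 0→2: n2:part/t1/[s]
after 11 — propose(0,'w'): n0:coor/t2/[s]
after 12 — deliver 0→3: n3:part/t1/[s]
after 13 — deliver 3→0: ·
after 14 — deliver 0→4: n4:part/t1/[s]
after 15 — deliver 4→0: ·
after 16 — timeout(0): n0:coor/t3/[s]
after 17 — deliver 0→3: n3:part/t2/[s]
after 18 — timeout(0): n0:coor/t4/[s]
after 19 — crash(2): n2:✗part/t1/[s]
after 20 — deliver 2→4: ·

1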